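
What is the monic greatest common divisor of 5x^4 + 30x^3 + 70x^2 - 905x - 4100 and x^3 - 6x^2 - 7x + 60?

Apply the Euclidean algorithm:
  5x^4 + 30x^3 + 70x^2 - 905x - 4100 = (5x + 60)(x^3 - 6x^2 - 7x + 60) + (465x^2 - 785x - 7700)
  x^3 - 6x^2 - 7x + 60 = ((1/465)x - 401/43245)(465x^2 - 785x - 7700) + ((19720/8649)x - 98600/8649)
  465x^2 - 785x - 7700 = ((804357/3944)x + 665973/986)((19720/8649)x - 98600/8649) + (0)
Last nonzero remainder: (19720/8649)x - 98600/8649. Dividing through by 19720/8649 gives the monic gcd x - 5.

x - 5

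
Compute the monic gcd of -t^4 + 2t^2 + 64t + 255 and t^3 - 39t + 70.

t - 5

Euclidean algorithm in ℚ[t]:
  -t^4 + 2t^2 + 64t + 255 = (-t)(t^3 - 39t + 70) + (-37t^2 + 134t + 255)
  t^3 - 39t + 70 = (-(1/37)t - 134/1369)(-37t^2 + 134t + 255) + (-(26000/1369)t + 130000/1369)
  -37t^2 + 134t + 255 = ((50653/26000)t + 69819/26000)(-(26000/1369)t + 130000/1369) + (0)
Last nonzero remainder: -(26000/1369)t + 130000/1369. Dividing through by -26000/1369 gives the monic gcd t - 5.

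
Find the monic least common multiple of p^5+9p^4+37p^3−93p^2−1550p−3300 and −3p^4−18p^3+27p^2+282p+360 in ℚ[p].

p^7+7p^6+11p^5−239p^4−1660p^3+544p^2+19000p+26400

Euclidean algorithm in ℚ[p]:
  p^5+9p^4+37p^3−93p^2−1550p−3300 = (−(1/3)p−1)(−3p^4−18p^3+27p^2+282p+360) + (28p^3+28p^2−1148p−2940)
  −3p^4−18p^3+27p^2+282p+360 = (−(3/28)p−15/28)(28p^3+28p^2−1148p−2940) + (−81p^2−648p−1215)
  28p^3+28p^2−1148p−2940 = (−(28/81)p+196/81)(−81p^2−648p−1215) + (0)
Last nonzero remainder: −81p^2−648p−1215. Dividing through by −81 gives the monic gcd p^2+8p+15.
Then lcm(f, g) = f·g / gcd(f, g); expanding and making the result monic gives the answer.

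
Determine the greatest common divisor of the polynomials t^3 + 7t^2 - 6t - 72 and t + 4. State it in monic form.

Apply the Euclidean algorithm:
  t^3 + 7t^2 - 6t - 72 = (t^2 + 3t - 18)(t + 4) + (0)
The last nonzero remainder t + 4 is already monic.

t + 4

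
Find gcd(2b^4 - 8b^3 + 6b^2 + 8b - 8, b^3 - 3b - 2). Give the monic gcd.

b^2 - b - 2

By polynomial division,
  2b^4 - 8b^3 + 6b^2 + 8b - 8 = (2b - 8)(b^3 - 3b - 2) + (12b^2 - 12b - 24)
  b^3 - 3b - 2 = ((1/12)b + 1/12)(12b^2 - 12b - 24) + (0)
Last nonzero remainder: 12b^2 - 12b - 24. Dividing through by 12 gives the monic gcd b^2 - b - 2.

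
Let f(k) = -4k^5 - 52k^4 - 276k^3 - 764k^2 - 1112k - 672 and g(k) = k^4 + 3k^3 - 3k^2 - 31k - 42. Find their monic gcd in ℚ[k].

Euclidean algorithm in ℚ[k]:
  -4k^5 - 52k^4 - 276k^3 - 764k^2 - 1112k - 672 = (-4k - 40)(k^4 + 3k^3 - 3k^2 - 31k - 42) + (-168k^3 - 1008k^2 - 2520k - 2352)
  k^4 + 3k^3 - 3k^2 - 31k - 42 = (-(1/168)k + 1/56)(-168k^3 - 1008k^2 - 2520k - 2352) + (0)
Last nonzero remainder: -168k^3 - 1008k^2 - 2520k - 2352. Dividing through by -168 gives the monic gcd k^3 + 6k^2 + 15k + 14.

k^3 + 6k^2 + 15k + 14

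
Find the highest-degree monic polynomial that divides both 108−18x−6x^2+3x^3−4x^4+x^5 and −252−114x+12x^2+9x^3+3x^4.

Apply the Euclidean algorithm:
  x^5−4x^4+3x^3−6x^2−18x+108 = ((1/3)x−7/3)(3x^4+9x^3+12x^2−114x−252) + (20x^3+60x^2−200x−480)
  3x^4+9x^3+12x^2−114x−252 = ((3/20)x)(20x^3+60x^2−200x−480) + (42x^2−42x−252)
  20x^3+60x^2−200x−480 = ((10/21)x+40/21)(42x^2−42x−252) + (0)
Last nonzero remainder: 42x^2−42x−252. Dividing through by 42 gives the monic gcd x^2−x−6.

−6−x+x^2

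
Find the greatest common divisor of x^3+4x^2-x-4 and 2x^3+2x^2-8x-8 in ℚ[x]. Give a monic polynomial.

Apply the Euclidean algorithm:
  x^3+4x^2-x-4 = (1/2)(2x^3+2x^2-8x-8) + (3x^2+3x)
  2x^3+2x^2-8x-8 = ((2/3)x)(3x^2+3x) + (-8x-8)
  3x^2+3x = (-(3/8)x)(-8x-8) + (0)
Last nonzero remainder: -8x-8. Dividing through by -8 gives the monic gcd x+1.

x+1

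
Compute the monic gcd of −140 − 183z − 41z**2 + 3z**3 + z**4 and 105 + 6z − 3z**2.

−35 − 2z + z**2

Repeated division with remainder:
  z**4 + 3z**3 − 41z**2 − 183z − 140 = (−(1/3)z**2 − (5/3)z − 4/3)(−3z**2 + 6z + 105) + (0)
Last nonzero remainder: −3z**2 + 6z + 105. Dividing through by −3 gives the monic gcd z**2 − 2z − 35.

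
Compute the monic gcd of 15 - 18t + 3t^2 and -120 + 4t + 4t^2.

-5 + t

Apply the Euclidean algorithm:
  3t^2 - 18t + 15 = (3/4)(4t^2 + 4t - 120) + (-21t + 105)
  4t^2 + 4t - 120 = (-(4/21)t - 8/7)(-21t + 105) + (0)
Last nonzero remainder: -21t + 105. Dividing through by -21 gives the monic gcd t - 5.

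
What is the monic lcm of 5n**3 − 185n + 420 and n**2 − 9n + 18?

n**4 − 6n**3 − 37n**2 + 306n − 504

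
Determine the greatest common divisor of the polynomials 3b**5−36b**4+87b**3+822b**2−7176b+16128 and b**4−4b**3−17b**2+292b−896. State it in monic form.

b**3−11b**2+60b−128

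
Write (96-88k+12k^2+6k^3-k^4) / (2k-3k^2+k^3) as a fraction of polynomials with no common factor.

(-48+20k+4k^2-k^3)/(-k+k^2)

Euclidean algorithm in ℚ[k]:
  -k^4+6k^3+12k^2-88k+96 = (-k+3)(k^3-3k^2+2k) + (23k^2-94k+96)
  k^3-3k^2+2k = ((1/23)k+25/529)(23k^2-94k+96) + ((1200/529)k-2400/529)
  23k^2-94k+96 = ((12167/1200)k-529/25)((1200/529)k-2400/529) + (0)
Last nonzero remainder: (1200/529)k-2400/529. Dividing through by 1200/529 gives the monic gcd k-2.
Cancel k-2 from numerator and denominator to get the reduced form.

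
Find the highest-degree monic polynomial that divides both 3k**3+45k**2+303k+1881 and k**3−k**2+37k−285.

Euclidean algorithm in ℚ[k]:
  3k**3+45k**2+303k+1881 = (3)(k**3−k**2+37k−285) + (48k**2+192k+2736)
  k**3−k**2+37k−285 = ((1/48)k−5/48)(48k**2+192k+2736) + (0)
Last nonzero remainder: 48k**2+192k+2736. Dividing through by 48 gives the monic gcd k**2+4k+57.

k**2+4k+57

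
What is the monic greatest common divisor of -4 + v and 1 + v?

1

Repeated division with remainder:
  v - 4 = (v + 1) + (-5)
  v + 1 = (-(1/5)v - 1/5)(-5) + (0)
The last nonzero remainder is the constant -5, so the polynomials are coprime and gcd = 1.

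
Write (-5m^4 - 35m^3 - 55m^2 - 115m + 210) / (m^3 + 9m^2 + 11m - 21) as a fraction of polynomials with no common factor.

(-5m^3 - 40m^2 - 95m - 210)/(m^2 + 10m + 21)

Apply the Euclidean algorithm:
  -5m^4 - 35m^3 - 55m^2 - 115m + 210 = (-5m + 10)(m^3 + 9m^2 + 11m - 21) + (-90m^2 - 330m + 420)
  m^3 + 9m^2 + 11m - 21 = (-(1/90)m - 8/135)(-90m^2 - 330m + 420) + (-(35/9)m + 35/9)
  -90m^2 - 330m + 420 = ((162/7)m + 108)(-(35/9)m + 35/9) + (0)
Last nonzero remainder: -(35/9)m + 35/9. Dividing through by -35/9 gives the monic gcd m - 1.
Cancel m - 1 from numerator and denominator to get the reduced form.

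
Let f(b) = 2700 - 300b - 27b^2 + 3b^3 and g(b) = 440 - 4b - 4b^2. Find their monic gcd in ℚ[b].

-10 + b

Repeated division with remainder:
  3b^3 - 27b^2 - 300b + 2700 = (-(3/4)b + 15/2)(-4b^2 - 4b + 440) + (60b - 600)
  -4b^2 - 4b + 440 = (-(1/15)b - 11/15)(60b - 600) + (0)
Last nonzero remainder: 60b - 600. Dividing through by 60 gives the monic gcd b - 10.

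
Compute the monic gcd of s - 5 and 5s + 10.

1

Apply the Euclidean algorithm:
  s - 5 = (1/5)(5s + 10) + (-7)
  5s + 10 = (-(5/7)s - 10/7)(-7) + (0)
The last nonzero remainder is the constant -7, so the polynomials are coprime and gcd = 1.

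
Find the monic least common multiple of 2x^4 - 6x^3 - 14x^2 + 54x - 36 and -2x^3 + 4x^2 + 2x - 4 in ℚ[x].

x^5 - 2x^4 - 10x^3 + 20x^2 + 9x - 18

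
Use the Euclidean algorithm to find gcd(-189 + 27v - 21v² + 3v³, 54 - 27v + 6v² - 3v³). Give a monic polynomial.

Euclidean algorithm in ℚ[v]:
  3v³ - 21v² + 27v - 189 = (-1)(-3v³ + 6v² - 27v + 54) + (-15v² - 135)
  -3v³ + 6v² - 27v + 54 = ((1/5)v - 2/5)(-15v² - 135) + (0)
Last nonzero remainder: -15v² - 135. Dividing through by -15 gives the monic gcd v² + 9.

9 + v²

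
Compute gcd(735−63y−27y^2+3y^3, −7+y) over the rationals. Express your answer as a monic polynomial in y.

Euclidean algorithm in ℚ[y]:
  3y^3−27y^2−63y+735 = (3y^2−6y−105)(y−7) + (0)
The last nonzero remainder y−7 is already monic.

−7+y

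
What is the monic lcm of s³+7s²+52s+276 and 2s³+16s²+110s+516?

s⁵+9s⁴+109s³+681s²+2788s+11868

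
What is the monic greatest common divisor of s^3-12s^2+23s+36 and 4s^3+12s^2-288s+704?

Repeated division with remainder:
  s^3-12s^2+23s+36 = (1/4)(4s^3+12s^2-288s+704) + (-15s^2+95s-140)
  4s^3+12s^2-288s+704 = (-(4/15)s-112/45)(-15s^2+95s-140) + (-(800/9)s+3200/9)
  -15s^2+95s-140 = ((27/160)s-63/160)(-(800/9)s+3200/9) + (0)
Last nonzero remainder: -(800/9)s+3200/9. Dividing through by -800/9 gives the monic gcd s-4.

s-4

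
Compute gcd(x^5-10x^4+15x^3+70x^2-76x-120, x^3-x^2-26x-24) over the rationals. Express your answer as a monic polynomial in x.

x^2-5x-6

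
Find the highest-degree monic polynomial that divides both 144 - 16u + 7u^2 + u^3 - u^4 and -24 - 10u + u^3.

-4 + u

By polynomial division,
  -u^4 + u^3 + 7u^2 - 16u + 144 = (-u + 1)(u^3 - 10u - 24) + (-3u^2 - 30u + 168)
  u^3 - 10u - 24 = (-(1/3)u + 10/3)(-3u^2 - 30u + 168) + (146u - 584)
  -3u^2 - 30u + 168 = (-(3/146)u - 21/73)(146u - 584) + (0)
Last nonzero remainder: 146u - 584. Dividing through by 146 gives the monic gcd u - 4.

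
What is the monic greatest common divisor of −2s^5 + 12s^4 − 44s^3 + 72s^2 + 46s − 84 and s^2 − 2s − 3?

Repeated division with remainder:
  −2s^5 + 12s^4 − 44s^3 + 72s^2 + 46s − 84 = (−2s^3 + 8s^2 − 34s + 28)(s^2 − 2s − 3) + (0)
The last nonzero remainder s^2 − 2s − 3 is already monic.

s^2 − 2s − 3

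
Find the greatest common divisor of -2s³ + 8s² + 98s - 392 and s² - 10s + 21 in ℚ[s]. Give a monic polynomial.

s - 7

Euclidean algorithm in ℚ[s]:
  -2s³ + 8s² + 98s - 392 = (-2s - 12)(s² - 10s + 21) + (20s - 140)
  s² - 10s + 21 = ((1/20)s - 3/20)(20s - 140) + (0)
Last nonzero remainder: 20s - 140. Dividing through by 20 gives the monic gcd s - 7.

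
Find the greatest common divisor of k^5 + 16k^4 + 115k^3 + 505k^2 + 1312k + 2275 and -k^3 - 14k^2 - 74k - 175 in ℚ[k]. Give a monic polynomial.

Euclidean algorithm in ℚ[k]:
  k^5 + 16k^4 + 115k^3 + 505k^2 + 1312k + 2275 = (-k^2 - 2k - 13)(-k^3 - 14k^2 - 74k - 175) + (0)
Last nonzero remainder: -k^3 - 14k^2 - 74k - 175. Dividing through by -1 gives the monic gcd k^3 + 14k^2 + 74k + 175.

k^3 + 14k^2 + 74k + 175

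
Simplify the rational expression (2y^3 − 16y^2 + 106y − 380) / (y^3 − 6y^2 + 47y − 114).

Apply the Euclidean algorithm:
  2y^3 − 16y^2 + 106y − 380 = (2)(y^3 − 6y^2 + 47y − 114) + (−4y^2 + 12y − 152)
  y^3 − 6y^2 + 47y − 114 = (−(1/4)y + 3/4)(−4y^2 + 12y − 152) + (0)
Last nonzero remainder: −4y^2 + 12y − 152. Dividing through by −4 gives the monic gcd y^2 − 3y + 38.
Cancel y^2 − 3y + 38 from numerator and denominator to get the reduced form.

(2y − 10)/(y − 3)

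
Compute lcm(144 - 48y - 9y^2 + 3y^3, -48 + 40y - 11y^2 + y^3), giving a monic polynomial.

-192 + 112y - 4y^2 - 7y^3 + y^4

Euclidean algorithm in ℚ[y]:
  3y^3 - 9y^2 - 48y + 144 = (3)(y^3 - 11y^2 + 40y - 48) + (24y^2 - 168y + 288)
  y^3 - 11y^2 + 40y - 48 = ((1/24)y - 1/6)(24y^2 - 168y + 288) + (0)
Last nonzero remainder: 24y^2 - 168y + 288. Dividing through by 24 gives the monic gcd y^2 - 7y + 12.
Then lcm(f, g) = f·g / gcd(f, g); expanding and making the result monic gives the answer.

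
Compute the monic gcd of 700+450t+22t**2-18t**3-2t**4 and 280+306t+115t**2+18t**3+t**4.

Apply the Euclidean algorithm:
  -2t**4-18t**3+22t**2+450t+700 = (-2)(t**4+18t**3+115t**2+306t+280) + (18t**3+252t**2+1062t+1260)
  t**4+18t**3+115t**2+306t+280 = ((1/18)t+2/9)(18t**3+252t**2+1062t+1260) + (0)
Last nonzero remainder: 18t**3+252t**2+1062t+1260. Dividing through by 18 gives the monic gcd t**3+14t**2+59t+70.

70+59t+14t**2+t**3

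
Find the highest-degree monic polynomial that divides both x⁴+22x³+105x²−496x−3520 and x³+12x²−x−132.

x+11

By polynomial division,
  x⁴+22x³+105x²−496x−3520 = (x+10)(x³+12x²−x−132) + (−14x²−354x−2200)
  x³+12x²−x−132 = (−(1/14)x+93/98)(−14x²−354x−2200) + ((8712/49)x+95832/49)
  −14x²−354x−2200 = (−(343/4356)x−1225/1089)((8712/49)x+95832/49) + (0)
Last nonzero remainder: (8712/49)x+95832/49. Dividing through by 8712/49 gives the monic gcd x+11.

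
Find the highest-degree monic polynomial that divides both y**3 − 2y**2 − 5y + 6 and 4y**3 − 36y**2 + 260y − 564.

y − 3

Apply the Euclidean algorithm:
  y**3 − 2y**2 − 5y + 6 = (1/4)(4y**3 − 36y**2 + 260y − 564) + (7y**2 − 70y + 147)
  4y**3 − 36y**2 + 260y − 564 = ((4/7)y + 4/7)(7y**2 − 70y + 147) + (216y − 648)
  7y**2 − 70y + 147 = ((7/216)y − 49/216)(216y − 648) + (0)
Last nonzero remainder: 216y − 648. Dividing through by 216 gives the monic gcd y − 3.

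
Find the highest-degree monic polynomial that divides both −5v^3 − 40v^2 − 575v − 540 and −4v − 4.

v + 1

Repeated division with remainder:
  −5v^3 − 40v^2 − 575v − 540 = ((5/4)v^2 + (35/4)v + 135)(−4v − 4) + (0)
Last nonzero remainder: −4v − 4. Dividing through by −4 gives the monic gcd v + 1.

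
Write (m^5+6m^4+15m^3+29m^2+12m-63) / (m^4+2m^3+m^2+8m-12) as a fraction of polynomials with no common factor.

Repeated division with remainder:
  m^5+6m^4+15m^3+29m^2+12m-63 = (m+4)(m^4+2m^3+m^2+8m-12) + (6m^3+17m^2-8m-15)
  m^4+2m^3+m^2+8m-12 = ((1/6)m-5/36)(6m^3+17m^2-8m-15) + ((169/36)m^2+(169/18)m-169/12)
  6m^3+17m^2-8m-15 = ((216/169)m+180/169)((169/36)m^2+(169/18)m-169/12) + (0)
Last nonzero remainder: (169/36)m^2+(169/18)m-169/12. Dividing through by 169/36 gives the monic gcd m^2+2m-3.
Cancel m^2+2m-3 from numerator and denominator to get the reduced form.

(m^3+4m^2+10m+21)/(m^2+4)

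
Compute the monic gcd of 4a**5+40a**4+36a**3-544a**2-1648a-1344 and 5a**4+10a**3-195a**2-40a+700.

a**2+9a+14

Euclidean algorithm in ℚ[a]:
  4a**5+40a**4+36a**3-544a**2-1648a-1344 = ((4/5)a+32/5)(5a**4+10a**3-195a**2-40a+700) + (128a**3+736a**2-1952a-5824)
  5a**4+10a**3-195a**2-40a+700 = ((5/128)a-75/512)(128a**3+736a**2-1952a-5824) + (-(175/16)a**2-(1575/16)a-1225/8)
  128a**3+736a**2-1952a-5824 = (-(2048/175)a+6656/175)(-(175/16)a**2-(1575/16)a-1225/8) + (0)
Last nonzero remainder: -(175/16)a**2-(1575/16)a-1225/8. Dividing through by -175/16 gives the monic gcd a**2+9a+14.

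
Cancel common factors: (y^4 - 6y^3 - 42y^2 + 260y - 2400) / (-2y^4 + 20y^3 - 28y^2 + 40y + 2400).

(-y - 8)/(2y + 8)

Repeated division with remainder:
  y^4 - 6y^3 - 42y^2 + 260y - 2400 = (-1/2)(-2y^4 + 20y^3 - 28y^2 + 40y + 2400) + (4y^3 - 56y^2 + 280y - 1200)
  -2y^4 + 20y^3 - 28y^2 + 40y + 2400 = (-(1/2)y - 2)(4y^3 - 56y^2 + 280y - 1200) + (0)
Last nonzero remainder: 4y^3 - 56y^2 + 280y - 1200. Dividing through by 4 gives the monic gcd y^3 - 14y^2 + 70y - 300.
Cancel y^3 - 14y^2 + 70y - 300 from numerator and denominator to get the reduced form.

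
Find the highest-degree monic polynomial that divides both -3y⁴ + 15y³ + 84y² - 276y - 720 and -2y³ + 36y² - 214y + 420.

y² - 11y + 30

Apply the Euclidean algorithm:
  -3y⁴ + 15y³ + 84y² - 276y - 720 = ((3/2)y + 39/2)(-2y³ + 36y² - 214y + 420) + (-297y² + 3267y - 8910)
  -2y³ + 36y² - 214y + 420 = ((2/297)y - 14/297)(-297y² + 3267y - 8910) + (0)
Last nonzero remainder: -297y² + 3267y - 8910. Dividing through by -297 gives the monic gcd y² - 11y + 30.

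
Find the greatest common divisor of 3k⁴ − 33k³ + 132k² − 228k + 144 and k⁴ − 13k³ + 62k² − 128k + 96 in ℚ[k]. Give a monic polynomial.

By polynomial division,
  3k⁴ − 33k³ + 132k² − 228k + 144 = (3)(k⁴ − 13k³ + 62k² − 128k + 96) + (6k³ − 54k² + 156k − 144)
  k⁴ − 13k³ + 62k² − 128k + 96 = ((1/6)k − 2/3)(6k³ − 54k² + 156k − 144) + (0)
Last nonzero remainder: 6k³ − 54k² + 156k − 144. Dividing through by 6 gives the monic gcd k³ − 9k² + 26k − 24.

k³ − 9k² + 26k − 24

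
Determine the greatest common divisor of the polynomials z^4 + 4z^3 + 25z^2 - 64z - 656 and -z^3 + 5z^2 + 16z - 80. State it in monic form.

z^2 - 16

Euclidean algorithm in ℚ[z]:
  z^4 + 4z^3 + 25z^2 - 64z - 656 = (-z - 9)(-z^3 + 5z^2 + 16z - 80) + (86z^2 - 1376)
  -z^3 + 5z^2 + 16z - 80 = (-(1/86)z + 5/86)(86z^2 - 1376) + (0)
Last nonzero remainder: 86z^2 - 1376. Dividing through by 86 gives the monic gcd z^2 - 16.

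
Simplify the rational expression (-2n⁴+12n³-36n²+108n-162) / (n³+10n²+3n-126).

(-2n³+6n²-18n+54)/(n²+13n+42)

By polynomial division,
  -2n⁴+12n³-36n²+108n-162 = (-2n+32)(n³+10n²+3n-126) + (-350n²-240n+3870)
  n³+10n²+3n-126 = (-(1/350)n-163/6125)(-350n²-240n+3870) + ((9396/1225)n-28188/1225)
  -350n²-240n+3870 = (-(214375/4698)n-263375/1566)((9396/1225)n-28188/1225) + (0)
Last nonzero remainder: (9396/1225)n-28188/1225. Dividing through by 9396/1225 gives the monic gcd n-3.
Cancel n-3 from numerator and denominator to get the reduced form.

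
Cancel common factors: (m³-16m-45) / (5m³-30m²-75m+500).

(m²+5m+9)/(5m²-5m-100)

By polynomial division,
  m³-16m-45 = (1/5)(5m³-30m²-75m+500) + (6m²-m-145)
  5m³-30m²-75m+500 = ((5/6)m-175/36)(6m²-m-145) + ((1475/36)m-7375/36)
  6m²-m-145 = ((216/1475)m+1044/1475)((1475/36)m-7375/36) + (0)
Last nonzero remainder: (1475/36)m-7375/36. Dividing through by 1475/36 gives the monic gcd m-5.
Cancel m-5 from numerator and denominator to get the reduced form.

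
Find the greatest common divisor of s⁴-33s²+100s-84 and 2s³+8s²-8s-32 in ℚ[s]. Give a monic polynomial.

s-2

Apply the Euclidean algorithm:
  s⁴-33s²+100s-84 = ((1/2)s-2)(2s³+8s²-8s-32) + (-13s²+100s-148)
  2s³+8s²-8s-32 = (-(2/13)s-304/169)(-13s²+100s-148) + ((25200/169)s-50400/169)
  -13s²+100s-148 = (-(2197/25200)s+6253/12600)((25200/169)s-50400/169) + (0)
Last nonzero remainder: (25200/169)s-50400/169. Dividing through by 25200/169 gives the monic gcd s-2.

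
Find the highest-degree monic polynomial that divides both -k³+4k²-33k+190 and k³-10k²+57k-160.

Apply the Euclidean algorithm:
  -k³+4k²-33k+190 = (-1)(k³-10k²+57k-160) + (-6k²+24k+30)
  k³-10k²+57k-160 = (-(1/6)k+1)(-6k²+24k+30) + (38k-190)
  -6k²+24k+30 = (-(3/19)k-3/19)(38k-190) + (0)
Last nonzero remainder: 38k-190. Dividing through by 38 gives the monic gcd k-5.

k-5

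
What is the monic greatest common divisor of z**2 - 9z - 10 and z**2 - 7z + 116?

1

By polynomial division,
  z**2 - 9z - 10 = (z**2 - 7z + 116) + (-2z - 126)
  z**2 - 7z + 116 = (-(1/2)z + 35)(-2z - 126) + (4526)
  -2z - 126 = (-(1/2263)z - 63/2263)(4526) + (0)
The last nonzero remainder is the constant 4526, so the polynomials are coprime and gcd = 1.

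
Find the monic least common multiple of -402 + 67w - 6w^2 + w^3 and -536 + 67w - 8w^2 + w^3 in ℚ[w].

3216 - 938w + 115w^2 - 14w^3 + w^4

Apply the Euclidean algorithm:
  w^3 - 6w^2 + 67w - 402 = (w^3 - 8w^2 + 67w - 536) + (2w^2 + 134)
  w^3 - 8w^2 + 67w - 536 = ((1/2)w - 4)(2w^2 + 134) + (0)
Last nonzero remainder: 2w^2 + 134. Dividing through by 2 gives the monic gcd w^2 + 67.
Then lcm(f, g) = f·g / gcd(f, g); expanding and making the result monic gives the answer.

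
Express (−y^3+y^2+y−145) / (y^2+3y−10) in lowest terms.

(−y^2+6y−29)/(y−2)

Euclidean algorithm in ℚ[y]:
  −y^3+y^2+y−145 = (−y+4)(y^2+3y−10) + (−21y−105)
  y^2+3y−10 = (−(1/21)y+2/21)(−21y−105) + (0)
Last nonzero remainder: −21y−105. Dividing through by −21 gives the monic gcd y+5.
Cancel y+5 from numerator and denominator to get the reduced form.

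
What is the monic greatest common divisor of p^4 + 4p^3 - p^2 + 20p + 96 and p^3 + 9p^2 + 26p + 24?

p^2 + 7p + 12

Euclidean algorithm in ℚ[p]:
  p^4 + 4p^3 - p^2 + 20p + 96 = (p - 5)(p^3 + 9p^2 + 26p + 24) + (18p^2 + 126p + 216)
  p^3 + 9p^2 + 26p + 24 = ((1/18)p + 1/9)(18p^2 + 126p + 216) + (0)
Last nonzero remainder: 18p^2 + 126p + 216. Dividing through by 18 gives the monic gcd p^2 + 7p + 12.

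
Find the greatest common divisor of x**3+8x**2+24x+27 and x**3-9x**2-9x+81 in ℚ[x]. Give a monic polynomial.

x+3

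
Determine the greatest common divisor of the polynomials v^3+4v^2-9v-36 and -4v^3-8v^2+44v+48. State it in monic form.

v^2+v-12

Apply the Euclidean algorithm:
  v^3+4v^2-9v-36 = (-1/4)(-4v^3-8v^2+44v+48) + (2v^2+2v-24)
  -4v^3-8v^2+44v+48 = (-2v-2)(2v^2+2v-24) + (0)
Last nonzero remainder: 2v^2+2v-24. Dividing through by 2 gives the monic gcd v^2+v-12.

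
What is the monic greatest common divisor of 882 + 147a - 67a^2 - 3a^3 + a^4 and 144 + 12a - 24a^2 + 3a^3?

-6 + a

Euclidean algorithm in ℚ[a]:
  a^4 - 3a^3 - 67a^2 + 147a + 882 = ((1/3)a + 5/3)(3a^3 - 24a^2 + 12a + 144) + (-31a^2 + 79a + 642)
  3a^3 - 24a^2 + 12a + 144 = (-(3/31)a + 507/961)(-31a^2 + 79a + 642) + ((31185/961)a - 187110/961)
  -31a^2 + 79a + 642 = (-(29791/31185)a - 102827/31185)((31185/961)a - 187110/961) + (0)
Last nonzero remainder: (31185/961)a - 187110/961. Dividing through by 31185/961 gives the monic gcd a - 6.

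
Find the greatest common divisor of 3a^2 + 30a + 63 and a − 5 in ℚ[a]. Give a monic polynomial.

1

By polynomial division,
  3a^2 + 30a + 63 = (3a + 45)(a − 5) + (288)
  a − 5 = ((1/288)a − 5/288)(288) + (0)
The last nonzero remainder is the constant 288, so the polynomials are coprime and gcd = 1.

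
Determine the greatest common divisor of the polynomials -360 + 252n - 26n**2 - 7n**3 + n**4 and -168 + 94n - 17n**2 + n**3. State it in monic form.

Euclidean algorithm in ℚ[n]:
  n**4 - 7n**3 - 26n**2 + 252n - 360 = (n + 10)(n**3 - 17n**2 + 94n - 168) + (50n**2 - 520n + 1320)
  n**3 - 17n**2 + 94n - 168 = ((1/50)n - 33/250)(50n**2 - 520n + 1320) + (-(26/25)n + 156/25)
  50n**2 - 520n + 1320 = (-(625/13)n + 2750/13)(-(26/25)n + 156/25) + (0)
Last nonzero remainder: -(26/25)n + 156/25. Dividing through by -26/25 gives the monic gcd n - 6.

-6 + n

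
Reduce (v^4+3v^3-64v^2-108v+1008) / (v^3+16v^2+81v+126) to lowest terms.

Euclidean algorithm in ℚ[v]:
  v^4+3v^3-64v^2-108v+1008 = (v-13)(v^3+16v^2+81v+126) + (63v^2+819v+2646)
  v^3+16v^2+81v+126 = ((1/63)v+1/21)(63v^2+819v+2646) + (0)
Last nonzero remainder: 63v^2+819v+2646. Dividing through by 63 gives the monic gcd v^2+13v+42.
Cancel v^2+13v+42 from numerator and denominator to get the reduced form.

(v^2-10v+24)/(v+3)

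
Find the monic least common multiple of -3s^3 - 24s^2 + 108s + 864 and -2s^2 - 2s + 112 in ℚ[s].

By polynomial division,
  -3s^3 - 24s^2 + 108s + 864 = ((3/2)s + 21/2)(-2s^2 - 2s + 112) + (-39s - 312)
  -2s^2 - 2s + 112 = ((2/39)s - 14/39)(-39s - 312) + (0)
Last nonzero remainder: -39s - 312. Dividing through by -39 gives the monic gcd s + 8.
Then lcm(f, g) = f·g / gcd(f, g); expanding and making the result monic gives the answer.

s^4 + s^3 - 92s^2 - 36s + 2016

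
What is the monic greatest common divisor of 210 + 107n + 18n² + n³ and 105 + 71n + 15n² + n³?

Repeated division with remainder:
  n³ + 18n² + 107n + 210 = (n³ + 15n² + 71n + 105) + (3n² + 36n + 105)
  n³ + 15n² + 71n + 105 = ((1/3)n + 1)(3n² + 36n + 105) + (0)
Last nonzero remainder: 3n² + 36n + 105. Dividing through by 3 gives the monic gcd n² + 12n + 35.

35 + 12n + n²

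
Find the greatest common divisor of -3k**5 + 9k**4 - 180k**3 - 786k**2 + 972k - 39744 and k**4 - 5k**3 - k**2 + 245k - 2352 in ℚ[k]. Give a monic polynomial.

k**2 - 5k + 48

Repeated division with remainder:
  -3k**5 + 9k**4 - 180k**3 - 786k**2 + 972k - 39744 = (-3k - 6)(k**4 - 5k**3 - k**2 + 245k - 2352) + (-213k**3 - 57k**2 - 4614k - 53856)
  k**4 - 5k**3 - k**2 + 245k - 2352 = (-(1/213)k + 374/15123)(-213k**3 - 57k**2 - 4614k - 53856) + (-(107133/5041)k**2 + (535665/5041)k - 5142384/5041)
  -213k**3 - 57k**2 - 4614k - 53856 = ((357911/35711)k + 1885334/35711)(-(107133/5041)k**2 + (535665/5041)k - 5142384/5041) + (0)
Last nonzero remainder: -(107133/5041)k**2 + (535665/5041)k - 5142384/5041. Dividing through by -107133/5041 gives the monic gcd k**2 - 5k + 48.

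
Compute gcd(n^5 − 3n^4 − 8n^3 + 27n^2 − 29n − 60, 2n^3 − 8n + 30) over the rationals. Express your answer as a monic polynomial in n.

Repeated division with remainder:
  n^5 − 3n^4 − 8n^3 + 27n^2 − 29n − 60 = ((1/2)n^2 − (3/2)n − 2)(2n^3 − 8n + 30) + (0)
Last nonzero remainder: 2n^3 − 8n + 30. Dividing through by 2 gives the monic gcd n^3 − 4n + 15.

n^3 − 4n + 15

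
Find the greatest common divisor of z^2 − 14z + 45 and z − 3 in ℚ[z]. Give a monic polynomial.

Apply the Euclidean algorithm:
  z^2 − 14z + 45 = (z − 11)(z − 3) + (12)
  z − 3 = ((1/12)z − 1/4)(12) + (0)
The last nonzero remainder is the constant 12, so the polynomials are coprime and gcd = 1.

1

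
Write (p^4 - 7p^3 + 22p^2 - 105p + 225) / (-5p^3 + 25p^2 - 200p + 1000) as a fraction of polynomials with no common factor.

(-p^3 + 2p^2 - 12p + 45)/(5p^2 + 200)

Repeated division with remainder:
  p^4 - 7p^3 + 22p^2 - 105p + 225 = (-(1/5)p + 2/5)(-5p^3 + 25p^2 - 200p + 1000) + (-28p^2 + 175p - 175)
  -5p^3 + 25p^2 - 200p + 1000 = ((5/28)p + 25/112)(-28p^2 + 175p - 175) + (-(3325/16)p + 16625/16)
  -28p^2 + 175p - 175 = ((64/475)p - 16/95)(-(3325/16)p + 16625/16) + (0)
Last nonzero remainder: -(3325/16)p + 16625/16. Dividing through by -3325/16 gives the monic gcd p - 5.
Cancel p - 5 from numerator and denominator to get the reduced form.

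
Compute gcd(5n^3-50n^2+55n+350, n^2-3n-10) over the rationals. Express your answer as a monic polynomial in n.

Repeated division with remainder:
  5n^3-50n^2+55n+350 = (5n-35)(n^2-3n-10) + (0)
The last nonzero remainder n^2-3n-10 is already monic.

n^2-3n-10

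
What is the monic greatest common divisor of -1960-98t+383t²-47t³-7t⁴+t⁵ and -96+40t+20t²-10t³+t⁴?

-8-2t+t²

Repeated division with remainder:
  t⁵-7t⁴-47t³+383t²-98t-1960 = (t+3)(t⁴-10t³+20t²+40t-96) + (-37t³+283t²-122t-1672)
  t⁴-10t³+20t²+40t-96 = (-(1/37)t+87/1369)(-37t³+283t²-122t-1672) + (-(1755/1369)t²+(3510/1369)t+14040/1369)
  -37t³+283t²-122t-1672 = ((50653/1755)t-286121/1755)(-(1755/1369)t²+(3510/1369)t+14040/1369) + (0)
Last nonzero remainder: -(1755/1369)t²+(3510/1369)t+14040/1369. Dividing through by -1755/1369 gives the monic gcd t²-2t-8.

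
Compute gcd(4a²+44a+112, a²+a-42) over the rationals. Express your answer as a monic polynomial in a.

a+7

Euclidean algorithm in ℚ[a]:
  4a²+44a+112 = (4)(a²+a-42) + (40a+280)
  a²+a-42 = ((1/40)a-3/20)(40a+280) + (0)
Last nonzero remainder: 40a+280. Dividing through by 40 gives the monic gcd a+7.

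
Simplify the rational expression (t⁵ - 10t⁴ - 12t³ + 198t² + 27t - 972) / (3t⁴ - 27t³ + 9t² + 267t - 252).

(t³ - 9t² - 9t + 81)/(3t² - 24t + 21)

Apply the Euclidean algorithm:
  t⁵ - 10t⁴ - 12t³ + 198t² + 27t - 972 = ((1/3)t - 1/3)(3t⁴ - 27t³ + 9t² + 267t - 252) + (-24t³ + 112t² + 200t - 1056)
  3t⁴ - 27t³ + 9t² + 267t - 252 = (-(1/8)t + 13/24)(-24t³ + 112t² + 200t - 1056) + (-(80/3)t² + (80/3)t + 320)
  -24t³ + 112t² + 200t - 1056 = ((9/10)t - 33/10)(-(80/3)t² + (80/3)t + 320) + (0)
Last nonzero remainder: -(80/3)t² + (80/3)t + 320. Dividing through by -80/3 gives the monic gcd t² - t - 12.
Cancel t² - t - 12 from numerator and denominator to get the reduced form.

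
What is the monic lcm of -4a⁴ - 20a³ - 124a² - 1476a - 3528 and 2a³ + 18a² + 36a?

a⁵ + 5a⁴ + 31a³ + 369a² + 882a

Repeated division with remainder:
  -4a⁴ - 20a³ - 124a² - 1476a - 3528 = (-2a + 8)(2a³ + 18a² + 36a) + (-196a² - 1764a - 3528)
  2a³ + 18a² + 36a = (-(1/98)a)(-196a² - 1764a - 3528) + (0)
Last nonzero remainder: -196a² - 1764a - 3528. Dividing through by -196 gives the monic gcd a² + 9a + 18.
Then lcm(f, g) = f·g / gcd(f, g); expanding and making the result monic gives the answer.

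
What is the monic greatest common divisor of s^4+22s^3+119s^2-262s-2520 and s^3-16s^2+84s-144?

s-4

Apply the Euclidean algorithm:
  s^4+22s^3+119s^2-262s-2520 = (s+38)(s^3-16s^2+84s-144) + (643s^2-3310s+2952)
  s^3-16s^2+84s-144 = ((1/643)s-6978/413449)(643s^2-3310s+2952) + ((9734400/413449)s-38937600/413449)
  643s^2-3310s+2952 = ((265847707/9734400)s-16951409/540800)((9734400/413449)s-38937600/413449) + (0)
Last nonzero remainder: (9734400/413449)s-38937600/413449. Dividing through by 9734400/413449 gives the monic gcd s-4.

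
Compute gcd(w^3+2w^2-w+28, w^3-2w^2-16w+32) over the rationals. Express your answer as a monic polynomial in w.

Apply the Euclidean algorithm:
  w^3+2w^2-w+28 = (w^3-2w^2-16w+32) + (4w^2+15w-4)
  w^3-2w^2-16w+32 = ((1/4)w-23/16)(4w^2+15w-4) + ((105/16)w+105/4)
  4w^2+15w-4 = ((64/105)w-16/105)((105/16)w+105/4) + (0)
Last nonzero remainder: (105/16)w+105/4. Dividing through by 105/16 gives the monic gcd w+4.

w+4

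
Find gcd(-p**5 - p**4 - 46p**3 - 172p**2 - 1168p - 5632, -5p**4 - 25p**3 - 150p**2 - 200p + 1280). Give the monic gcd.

p**3 + 7p**2 + 44p + 128

Apply the Euclidean algorithm:
  -p**5 - p**4 - 46p**3 - 172p**2 - 1168p - 5632 = ((1/5)p - 4/5)(-5p**4 - 25p**3 - 150p**2 - 200p + 1280) + (-36p**3 - 252p**2 - 1584p - 4608)
  -5p**4 - 25p**3 - 150p**2 - 200p + 1280 = ((5/36)p - 5/18)(-36p**3 - 252p**2 - 1584p - 4608) + (0)
Last nonzero remainder: -36p**3 - 252p**2 - 1584p - 4608. Dividing through by -36 gives the monic gcd p**3 + 7p**2 + 44p + 128.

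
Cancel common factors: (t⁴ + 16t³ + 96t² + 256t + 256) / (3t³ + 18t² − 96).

(t² + 8t + 16)/(3t − 6)

Repeated division with remainder:
  t⁴ + 16t³ + 96t² + 256t + 256 = ((1/3)t + 10/3)(3t³ + 18t² − 96) + (36t² + 288t + 576)
  3t³ + 18t² − 96 = ((1/12)t − 1/6)(36t² + 288t + 576) + (0)
Last nonzero remainder: 36t² + 288t + 576. Dividing through by 36 gives the monic gcd t² + 8t + 16.
Cancel t² + 8t + 16 from numerator and denominator to get the reduced form.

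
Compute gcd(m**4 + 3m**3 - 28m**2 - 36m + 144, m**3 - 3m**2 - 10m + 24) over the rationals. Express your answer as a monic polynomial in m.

Apply the Euclidean algorithm:
  m**4 + 3m**3 - 28m**2 - 36m + 144 = (m + 6)(m**3 - 3m**2 - 10m + 24) + (0)
The last nonzero remainder m**3 - 3m**2 - 10m + 24 is already monic.

m**3 - 3m**2 - 10m + 24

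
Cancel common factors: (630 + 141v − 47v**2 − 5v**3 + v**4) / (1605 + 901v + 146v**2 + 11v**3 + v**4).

(42 − 13v + v**2)/(107 + 3v + v**2)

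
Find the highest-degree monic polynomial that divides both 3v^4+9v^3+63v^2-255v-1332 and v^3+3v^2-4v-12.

By polynomial division,
  3v^4+9v^3+63v^2-255v-1332 = (3v)(v^3+3v^2-4v-12) + (75v^2-219v-1332)
  v^3+3v^2-4v-12 = ((1/75)v+148/1875)(75v^2-219v-1332) + ((19404/625)v+58212/625)
  75v^2-219v-1332 = ((15625/6468)v-23125/1617)((19404/625)v+58212/625) + (0)
Last nonzero remainder: (19404/625)v+58212/625. Dividing through by 19404/625 gives the monic gcd v+3.

v+3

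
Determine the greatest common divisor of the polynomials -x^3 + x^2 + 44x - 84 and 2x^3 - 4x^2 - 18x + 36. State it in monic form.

Euclidean algorithm in ℚ[x]:
  -x^3 + x^2 + 44x - 84 = (-1/2)(2x^3 - 4x^2 - 18x + 36) + (-x^2 + 35x - 66)
  2x^3 - 4x^2 - 18x + 36 = (-2x - 66)(-x^2 + 35x - 66) + (2160x - 4320)
  -x^2 + 35x - 66 = (-(1/2160)x + 11/720)(2160x - 4320) + (0)
Last nonzero remainder: 2160x - 4320. Dividing through by 2160 gives the monic gcd x - 2.

x - 2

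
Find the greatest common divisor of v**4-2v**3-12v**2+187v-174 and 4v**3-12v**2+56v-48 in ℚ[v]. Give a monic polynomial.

Apply the Euclidean algorithm:
  v**4-2v**3-12v**2+187v-174 = ((1/4)v+1/4)(4v**3-12v**2+56v-48) + (-23v**2+185v-162)
  4v**3-12v**2+56v-48 = (-(4/23)v-464/529)(-23v**2+185v-162) + ((100560/529)v-100560/529)
  -23v**2+185v-162 = (-(12167/100560)v+14283/16760)((100560/529)v-100560/529) + (0)
Last nonzero remainder: (100560/529)v-100560/529. Dividing through by 100560/529 gives the monic gcd v-1.

v-1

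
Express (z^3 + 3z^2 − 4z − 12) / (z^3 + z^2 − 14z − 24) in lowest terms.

Apply the Euclidean algorithm:
  z^3 + 3z^2 − 4z − 12 = (z^3 + z^2 − 14z − 24) + (2z^2 + 10z + 12)
  z^3 + z^2 − 14z − 24 = ((1/2)z − 2)(2z^2 + 10z + 12) + (0)
Last nonzero remainder: 2z^2 + 10z + 12. Dividing through by 2 gives the monic gcd z^2 + 5z + 6.
Cancel z^2 + 5z + 6 from numerator and denominator to get the reduced form.

(z − 2)/(z − 4)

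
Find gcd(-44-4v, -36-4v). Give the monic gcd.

1

By polynomial division,
  -4v-44 = (-4v-36) + (-8)
  -4v-36 = ((1/2)v+9/2)(-8) + (0)
The last nonzero remainder is the constant -8, so the polynomials are coprime and gcd = 1.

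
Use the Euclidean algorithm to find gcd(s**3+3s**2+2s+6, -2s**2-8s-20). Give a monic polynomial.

1

Apply the Euclidean algorithm:
  s**3+3s**2+2s+6 = (-(1/2)s+1/2)(-2s**2-8s-20) + (-4s+16)
  -2s**2-8s-20 = ((1/2)s+4)(-4s+16) + (-84)
  -4s+16 = ((1/21)s-4/21)(-84) + (0)
The last nonzero remainder is the constant -84, so the polynomials are coprime and gcd = 1.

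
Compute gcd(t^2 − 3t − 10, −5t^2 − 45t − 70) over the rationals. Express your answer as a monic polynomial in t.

Repeated division with remainder:
  t^2 − 3t − 10 = (−1/5)(−5t^2 − 45t − 70) + (−12t − 24)
  −5t^2 − 45t − 70 = ((5/12)t + 35/12)(−12t − 24) + (0)
Last nonzero remainder: −12t − 24. Dividing through by −12 gives the monic gcd t + 2.

t + 2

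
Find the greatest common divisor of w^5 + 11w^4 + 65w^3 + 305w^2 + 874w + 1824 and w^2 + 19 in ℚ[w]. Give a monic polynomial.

Apply the Euclidean algorithm:
  w^5 + 11w^4 + 65w^3 + 305w^2 + 874w + 1824 = (w^3 + 11w^2 + 46w + 96)(w^2 + 19) + (0)
The last nonzero remainder w^2 + 19 is already monic.

w^2 + 19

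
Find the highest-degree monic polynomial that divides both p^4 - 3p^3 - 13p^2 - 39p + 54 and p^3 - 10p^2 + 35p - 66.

Repeated division with remainder:
  p^4 - 3p^3 - 13p^2 - 39p + 54 = (p + 7)(p^3 - 10p^2 + 35p - 66) + (22p^2 - 218p + 516)
  p^3 - 10p^2 + 35p - 66 = ((1/22)p - 1/242)(22p^2 - 218p + 516) + ((1288/121)p - 7728/121)
  22p^2 - 218p + 516 = ((1331/644)p - 5203/644)((1288/121)p - 7728/121) + (0)
Last nonzero remainder: (1288/121)p - 7728/121. Dividing through by 1288/121 gives the monic gcd p - 6.

p - 6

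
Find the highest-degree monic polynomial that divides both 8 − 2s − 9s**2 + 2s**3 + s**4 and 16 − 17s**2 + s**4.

Apply the Euclidean algorithm:
  s**4 + 2s**3 − 9s**2 − 2s + 8 = (s**4 − 17s**2 + 16) + (2s**3 + 8s**2 − 2s − 8)
  s**4 − 17s**2 + 16 = ((1/2)s − 2)(2s**3 + 8s**2 − 2s − 8) + (0)
Last nonzero remainder: 2s**3 + 8s**2 − 2s − 8. Dividing through by 2 gives the monic gcd s**3 + 4s**2 − s − 4.

−4 − s + 4s**2 + s**3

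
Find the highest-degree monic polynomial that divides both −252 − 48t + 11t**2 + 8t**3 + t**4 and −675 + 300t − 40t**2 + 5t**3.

Euclidean algorithm in ℚ[t]:
  t**4 + 8t**3 + 11t**2 − 48t − 252 = ((1/5)t + 16/5)(5t**3 − 40t**2 + 300t − 675) + (79t**2 − 873t + 1908)
  5t**3 − 40t**2 + 300t − 675 = ((5/79)t + 1205/6241)(79t**2 − 873t + 1908) + ((2170605/6241)t − 6511815/6241)
  79t**2 − 873t + 1908 = ((493039/2170605)t − 1323092/723535)((2170605/6241)t − 6511815/6241) + (0)
Last nonzero remainder: (2170605/6241)t − 6511815/6241. Dividing through by 2170605/6241 gives the monic gcd t − 3.

−3 + t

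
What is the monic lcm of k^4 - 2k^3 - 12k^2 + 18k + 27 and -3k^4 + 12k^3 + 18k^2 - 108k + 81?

k^5 - 3k^4 - 10k^3 + 30k^2 + 9k - 27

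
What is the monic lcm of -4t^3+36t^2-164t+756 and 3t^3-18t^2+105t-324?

t^4-13t^3+77t^2-353t+756

Euclidean algorithm in ℚ[t]:
  -4t^3+36t^2-164t+756 = (-4/3)(3t^3-18t^2+105t-324) + (12t^2-24t+324)
  3t^3-18t^2+105t-324 = ((1/4)t-1)(12t^2-24t+324) + (0)
Last nonzero remainder: 12t^2-24t+324. Dividing through by 12 gives the monic gcd t^2-2t+27.
Then lcm(f, g) = f·g / gcd(f, g); expanding and making the result monic gives the answer.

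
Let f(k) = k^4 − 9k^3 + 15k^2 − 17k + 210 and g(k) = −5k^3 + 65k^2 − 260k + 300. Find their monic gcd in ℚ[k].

By polynomial division,
  k^4 − 9k^3 + 15k^2 − 17k + 210 = (−(1/5)k − 4/5)(−5k^3 + 65k^2 − 260k + 300) + (15k^2 − 165k + 450)
  −5k^3 + 65k^2 − 260k + 300 = (−(1/3)k + 2/3)(15k^2 − 165k + 450) + (0)
Last nonzero remainder: 15k^2 − 165k + 450. Dividing through by 15 gives the monic gcd k^2 − 11k + 30.

k^2 − 11k + 30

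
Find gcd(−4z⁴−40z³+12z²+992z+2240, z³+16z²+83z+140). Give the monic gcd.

z²+11z+28

By polynomial division,
  −4z⁴−40z³+12z²+992z+2240 = (−4z+24)(z³+16z²+83z+140) + (−40z²−440z−1120)
  z³+16z²+83z+140 = (−(1/40)z−1/8)(−40z²−440z−1120) + (0)
Last nonzero remainder: −40z²−440z−1120. Dividing through by −40 gives the monic gcd z²+11z+28.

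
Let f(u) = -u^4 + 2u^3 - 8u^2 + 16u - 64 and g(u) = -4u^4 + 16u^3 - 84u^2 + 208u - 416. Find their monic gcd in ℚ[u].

Euclidean algorithm in ℚ[u]:
  -u^4 + 2u^3 - 8u^2 + 16u - 64 = (1/4)(-4u^4 + 16u^3 - 84u^2 + 208u - 416) + (-2u^3 + 13u^2 - 36u + 40)
  -4u^4 + 16u^3 - 84u^2 + 208u - 416 = (2u + 5)(-2u^3 + 13u^2 - 36u + 40) + (-77u^2 + 308u - 616)
  -2u^3 + 13u^2 - 36u + 40 = ((2/77)u - 5/77)(-77u^2 + 308u - 616) + (0)
Last nonzero remainder: -77u^2 + 308u - 616. Dividing through by -77 gives the monic gcd u^2 - 4u + 8.

u^2 - 4u + 8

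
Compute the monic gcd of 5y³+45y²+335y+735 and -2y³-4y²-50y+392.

y²+6y+49

Repeated division with remainder:
  5y³+45y²+335y+735 = (-5/2)(-2y³-4y²-50y+392) + (35y²+210y+1715)
  -2y³-4y²-50y+392 = (-(2/35)y+8/35)(35y²+210y+1715) + (0)
Last nonzero remainder: 35y²+210y+1715. Dividing through by 35 gives the monic gcd y²+6y+49.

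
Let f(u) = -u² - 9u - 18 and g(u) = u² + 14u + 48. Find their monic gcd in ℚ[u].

Euclidean algorithm in ℚ[u]:
  -u² - 9u - 18 = (-1)(u² + 14u + 48) + (5u + 30)
  u² + 14u + 48 = ((1/5)u + 8/5)(5u + 30) + (0)
Last nonzero remainder: 5u + 30. Dividing through by 5 gives the monic gcd u + 6.

u + 6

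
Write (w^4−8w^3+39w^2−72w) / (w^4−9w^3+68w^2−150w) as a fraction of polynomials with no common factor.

Repeated division with remainder:
  w^4−8w^3+39w^2−72w = (w^4−9w^3+68w^2−150w) + (w^3−29w^2+78w)
  w^4−9w^3+68w^2−150w = (w+20)(w^3−29w^2+78w) + (570w^2−1710w)
  w^3−29w^2+78w = ((1/570)w−13/285)(570w^2−1710w) + (0)
Last nonzero remainder: 570w^2−1710w. Dividing through by 570 gives the monic gcd w^2−3w.
Cancel w^2−3w from numerator and denominator to get the reduced form.

(w^2−5w+24)/(w^2−6w+50)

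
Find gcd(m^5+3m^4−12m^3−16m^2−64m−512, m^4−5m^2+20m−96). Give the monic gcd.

Apply the Euclidean algorithm:
  m^5+3m^4−12m^3−16m^2−64m−512 = (m+3)(m^4−5m^2+20m−96) + (−7m^3−21m^2−28m−224)
  m^4−5m^2+20m−96 = (−(1/7)m+3/7)(−7m^3−21m^2−28m−224) + (0)
Last nonzero remainder: −7m^3−21m^2−28m−224. Dividing through by −7 gives the monic gcd m^3+3m^2+4m+32.

m^3+3m^2+4m+32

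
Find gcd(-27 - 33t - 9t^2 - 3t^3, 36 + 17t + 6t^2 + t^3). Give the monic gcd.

9 + 2t + t^2

By polynomial division,
  -3t^3 - 9t^2 - 33t - 27 = (-3)(t^3 + 6t^2 + 17t + 36) + (9t^2 + 18t + 81)
  t^3 + 6t^2 + 17t + 36 = ((1/9)t + 4/9)(9t^2 + 18t + 81) + (0)
Last nonzero remainder: 9t^2 + 18t + 81. Dividing through by 9 gives the monic gcd t^2 + 2t + 9.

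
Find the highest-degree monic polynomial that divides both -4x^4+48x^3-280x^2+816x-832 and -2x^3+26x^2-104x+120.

By polynomial division,
  -4x^4+48x^3-280x^2+816x-832 = (2x+2)(-2x^3+26x^2-104x+120) + (-124x^2+784x-1072)
  -2x^3+26x^2-104x+120 = ((1/62)x-207/1922)(-124x^2+784x-1072) + (-(2184/961)x+4368/961)
  -124x^2+784x-1072 = ((29791/546)x-64387/273)(-(2184/961)x+4368/961) + (0)
Last nonzero remainder: -(2184/961)x+4368/961. Dividing through by -2184/961 gives the monic gcd x-2.

x-2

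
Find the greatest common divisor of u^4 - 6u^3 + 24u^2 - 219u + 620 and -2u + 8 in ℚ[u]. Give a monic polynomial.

u - 4

By polynomial division,
  u^4 - 6u^3 + 24u^2 - 219u + 620 = (-(1/2)u^3 + u^2 - 8u + 155/2)(-2u + 8) + (0)
Last nonzero remainder: -2u + 8. Dividing through by -2 gives the monic gcd u - 4.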